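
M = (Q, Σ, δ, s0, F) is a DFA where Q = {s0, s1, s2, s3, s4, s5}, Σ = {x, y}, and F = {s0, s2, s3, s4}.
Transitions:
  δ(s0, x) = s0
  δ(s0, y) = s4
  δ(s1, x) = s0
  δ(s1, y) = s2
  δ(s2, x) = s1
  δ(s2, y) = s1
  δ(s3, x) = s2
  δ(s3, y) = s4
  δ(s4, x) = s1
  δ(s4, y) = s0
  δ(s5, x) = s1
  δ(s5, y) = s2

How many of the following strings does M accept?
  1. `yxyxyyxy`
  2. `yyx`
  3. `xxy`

`yxyxyyxy`: accepted
`yyx`: accepted
`xxy`: accepted

3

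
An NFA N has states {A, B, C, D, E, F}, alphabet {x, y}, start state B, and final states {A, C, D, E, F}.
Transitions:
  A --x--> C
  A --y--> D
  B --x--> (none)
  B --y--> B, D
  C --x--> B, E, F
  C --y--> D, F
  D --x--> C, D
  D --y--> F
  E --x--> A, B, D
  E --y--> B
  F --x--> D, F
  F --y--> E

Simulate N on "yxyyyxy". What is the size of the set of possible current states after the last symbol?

Start: {B}
read y: {B, D}
read x: {C, D}
read y: {D, F}
read y: {E, F}
read y: {B, E}
read x: {A, B, D}
read y: {B, D, F}
Final reachable set {B, D, F} has 3 states.

3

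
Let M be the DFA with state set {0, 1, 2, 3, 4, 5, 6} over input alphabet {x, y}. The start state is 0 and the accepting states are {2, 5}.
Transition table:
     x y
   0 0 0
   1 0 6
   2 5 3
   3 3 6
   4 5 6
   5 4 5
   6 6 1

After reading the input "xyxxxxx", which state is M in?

0 --x--> 0
0 --y--> 0
0 --x--> 0
0 --x--> 0
0 --x--> 0
0 --x--> 0
0 --x--> 0

0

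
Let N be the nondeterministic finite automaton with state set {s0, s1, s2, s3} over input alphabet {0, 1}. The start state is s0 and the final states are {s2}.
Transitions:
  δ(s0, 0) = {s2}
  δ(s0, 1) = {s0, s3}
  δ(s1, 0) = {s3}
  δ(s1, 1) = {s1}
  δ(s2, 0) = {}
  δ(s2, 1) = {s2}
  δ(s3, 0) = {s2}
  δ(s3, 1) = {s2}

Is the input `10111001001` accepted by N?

rejected

Start: {s0}
read 1: {s0, s3}
read 0: {s2}
read 1: {s2}
read 1: {s2}
read 1: {s2}
read 0: {}
The reachable set is empty and stays empty for the remaining 5 symbols.
Reachable ∩ accepting = {} — empty.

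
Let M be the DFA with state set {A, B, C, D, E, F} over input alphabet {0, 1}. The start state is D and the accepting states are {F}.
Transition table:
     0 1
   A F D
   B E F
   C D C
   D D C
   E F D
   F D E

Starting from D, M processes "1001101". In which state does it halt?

C

D --1--> C
C --0--> D
D --0--> D
D --1--> C
C --1--> C
C --0--> D
D --1--> C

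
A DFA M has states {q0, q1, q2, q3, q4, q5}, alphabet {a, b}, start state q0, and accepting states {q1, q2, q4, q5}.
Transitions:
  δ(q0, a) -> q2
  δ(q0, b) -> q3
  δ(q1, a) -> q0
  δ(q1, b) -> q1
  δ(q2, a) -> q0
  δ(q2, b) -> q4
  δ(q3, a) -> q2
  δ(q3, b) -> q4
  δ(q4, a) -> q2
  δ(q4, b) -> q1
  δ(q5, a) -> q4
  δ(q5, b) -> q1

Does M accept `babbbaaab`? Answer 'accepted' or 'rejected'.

q0 --b--> q3
q3 --a--> q2
q2 --b--> q4
q4 --b--> q1
q1 --b--> q1
q1 --a--> q0
q0 --a--> q2
q2 --a--> q0
q0 --b--> q3
End in state q3, which is not an accepting state.

rejected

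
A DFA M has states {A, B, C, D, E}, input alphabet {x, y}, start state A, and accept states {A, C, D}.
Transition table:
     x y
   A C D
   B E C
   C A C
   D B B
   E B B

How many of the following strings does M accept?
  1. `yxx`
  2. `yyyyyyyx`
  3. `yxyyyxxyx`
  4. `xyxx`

`yxx`: rejected
`yyyyyyyx`: accepted
`yxyyyxxyx`: accepted
`xyxx`: accepted

3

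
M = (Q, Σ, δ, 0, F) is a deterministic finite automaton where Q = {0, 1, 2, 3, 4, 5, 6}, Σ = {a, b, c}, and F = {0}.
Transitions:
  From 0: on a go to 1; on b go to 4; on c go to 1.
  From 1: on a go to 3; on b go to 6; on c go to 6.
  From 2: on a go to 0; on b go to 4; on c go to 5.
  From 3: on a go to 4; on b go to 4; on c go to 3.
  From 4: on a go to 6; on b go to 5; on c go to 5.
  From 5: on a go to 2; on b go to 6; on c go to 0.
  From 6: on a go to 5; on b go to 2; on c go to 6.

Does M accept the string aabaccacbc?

rejected

0 --a--> 1
1 --a--> 3
3 --b--> 4
4 --a--> 6
6 --c--> 6
6 --c--> 6
6 --a--> 5
5 --c--> 0
0 --b--> 4
4 --c--> 5
End in state 5, which is not an accepting state.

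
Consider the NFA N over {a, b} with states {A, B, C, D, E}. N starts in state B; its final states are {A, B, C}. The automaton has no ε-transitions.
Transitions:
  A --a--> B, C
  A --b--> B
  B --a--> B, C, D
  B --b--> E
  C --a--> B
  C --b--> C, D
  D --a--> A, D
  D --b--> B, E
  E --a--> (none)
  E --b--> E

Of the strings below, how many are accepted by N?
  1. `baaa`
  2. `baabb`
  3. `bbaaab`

`baaa`: rejected
`baabb`: rejected
`bbaaab`: rejected

0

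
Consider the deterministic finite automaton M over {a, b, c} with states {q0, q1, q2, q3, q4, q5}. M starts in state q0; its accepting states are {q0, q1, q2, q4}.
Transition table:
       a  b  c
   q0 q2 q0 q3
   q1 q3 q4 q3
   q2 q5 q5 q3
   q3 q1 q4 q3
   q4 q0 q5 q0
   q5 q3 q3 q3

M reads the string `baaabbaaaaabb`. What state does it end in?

q5

q0 --b--> q0
q0 --a--> q2
q2 --a--> q5
q5 --a--> q3
q3 --b--> q4
q4 --b--> q5
q5 --a--> q3
q3 --a--> q1
q1 --a--> q3
q3 --a--> q1
q1 --a--> q3
q3 --b--> q4
q4 --b--> q5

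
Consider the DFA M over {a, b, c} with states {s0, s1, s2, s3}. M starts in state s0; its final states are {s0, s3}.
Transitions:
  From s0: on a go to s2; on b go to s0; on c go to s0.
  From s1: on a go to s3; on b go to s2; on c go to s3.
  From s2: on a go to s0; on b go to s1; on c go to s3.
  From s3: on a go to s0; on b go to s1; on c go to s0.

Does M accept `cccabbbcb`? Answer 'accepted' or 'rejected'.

rejected

s0 --c--> s0
s0 --c--> s0
s0 --c--> s0
s0 --a--> s2
s2 --b--> s1
s1 --b--> s2
s2 --b--> s1
s1 --c--> s3
s3 --b--> s1
End in state s1, which is not an accepting state.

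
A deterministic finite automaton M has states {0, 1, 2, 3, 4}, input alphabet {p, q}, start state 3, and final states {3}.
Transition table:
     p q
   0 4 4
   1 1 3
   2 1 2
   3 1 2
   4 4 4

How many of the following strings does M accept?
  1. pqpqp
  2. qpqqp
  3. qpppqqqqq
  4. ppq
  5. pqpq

2

pqpqp: rejected
qpqqp: rejected
qpppqqqqq: rejected
ppq: accepted
pqpq: accepted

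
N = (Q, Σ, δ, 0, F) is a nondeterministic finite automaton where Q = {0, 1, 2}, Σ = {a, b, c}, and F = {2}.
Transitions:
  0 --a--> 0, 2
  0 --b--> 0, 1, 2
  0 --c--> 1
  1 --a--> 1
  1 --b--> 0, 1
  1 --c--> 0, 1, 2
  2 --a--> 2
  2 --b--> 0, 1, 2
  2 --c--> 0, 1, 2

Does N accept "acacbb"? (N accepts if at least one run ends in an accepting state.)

Start: {0}
read a: {0, 2}
read c: {0, 1, 2}
read a: {0, 1, 2}
read c: {0, 1, 2}
read b: {0, 1, 2}
read b: {0, 1, 2}
Reachable ∩ accepting = {2} — nonempty.

accepted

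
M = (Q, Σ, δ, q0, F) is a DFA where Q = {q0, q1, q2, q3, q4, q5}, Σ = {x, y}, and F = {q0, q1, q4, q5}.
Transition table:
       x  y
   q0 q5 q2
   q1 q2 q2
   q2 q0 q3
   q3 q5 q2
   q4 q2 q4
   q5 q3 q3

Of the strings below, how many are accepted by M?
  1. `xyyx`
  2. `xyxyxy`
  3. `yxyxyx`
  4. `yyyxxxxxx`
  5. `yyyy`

3

`xyyx`: accepted
`xyxyxy`: rejected
`yxyxyx`: accepted
`yyyxxxxxx`: accepted
`yyyy`: rejected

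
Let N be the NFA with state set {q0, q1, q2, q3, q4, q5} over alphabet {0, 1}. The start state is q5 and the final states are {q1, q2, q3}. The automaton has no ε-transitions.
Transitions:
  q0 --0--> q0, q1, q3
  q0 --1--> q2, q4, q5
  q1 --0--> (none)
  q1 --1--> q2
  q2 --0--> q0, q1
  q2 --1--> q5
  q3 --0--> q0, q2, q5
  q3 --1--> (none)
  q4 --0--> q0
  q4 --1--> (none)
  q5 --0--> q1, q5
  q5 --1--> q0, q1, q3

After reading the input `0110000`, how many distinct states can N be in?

Start: {q5}
read 0: {q1, q5}
read 1: {q0, q1, q2, q3}
read 1: {q2, q4, q5}
read 0: {q0, q1, q5}
read 0: {q0, q1, q3, q5}
read 0: {q0, q1, q2, q3, q5}
read 0: {q0, q1, q2, q3, q5}
Final reachable set {q0, q1, q2, q3, q5} has 5 states.

5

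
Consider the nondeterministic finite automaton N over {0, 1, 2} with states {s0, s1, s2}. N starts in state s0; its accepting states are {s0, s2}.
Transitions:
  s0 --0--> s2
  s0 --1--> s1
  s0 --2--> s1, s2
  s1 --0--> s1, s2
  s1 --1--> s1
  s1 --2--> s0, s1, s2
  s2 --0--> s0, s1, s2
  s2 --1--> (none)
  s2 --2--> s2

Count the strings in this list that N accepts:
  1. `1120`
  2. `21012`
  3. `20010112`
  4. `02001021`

`1120`: accepted
`21012`: accepted
`20010112`: accepted
`02001021`: rejected

3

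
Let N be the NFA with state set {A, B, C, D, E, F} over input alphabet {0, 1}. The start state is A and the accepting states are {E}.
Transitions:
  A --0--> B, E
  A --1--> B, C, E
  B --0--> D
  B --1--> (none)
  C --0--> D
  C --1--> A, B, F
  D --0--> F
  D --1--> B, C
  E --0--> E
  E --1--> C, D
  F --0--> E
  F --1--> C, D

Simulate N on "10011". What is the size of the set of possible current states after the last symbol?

4

Start: {A}
read 1: {B, C, E}
read 0: {D, E}
read 0: {E, F}
read 1: {C, D}
read 1: {A, B, C, F}
Final reachable set {A, B, C, F} has 4 states.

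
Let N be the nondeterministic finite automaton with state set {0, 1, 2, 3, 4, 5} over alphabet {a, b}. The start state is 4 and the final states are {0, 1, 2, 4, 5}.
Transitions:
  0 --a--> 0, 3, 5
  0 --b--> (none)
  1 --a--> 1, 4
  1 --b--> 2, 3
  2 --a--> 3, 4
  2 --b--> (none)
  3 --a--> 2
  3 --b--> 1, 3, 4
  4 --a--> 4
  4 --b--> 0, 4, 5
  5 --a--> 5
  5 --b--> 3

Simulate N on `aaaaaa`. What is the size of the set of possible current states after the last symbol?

1

Start: {4}
read a: {4}
read a: {4}
read a: {4}
read a: {4}
read a: {4}
read a: {4}
Final reachable set {4} has 1 state.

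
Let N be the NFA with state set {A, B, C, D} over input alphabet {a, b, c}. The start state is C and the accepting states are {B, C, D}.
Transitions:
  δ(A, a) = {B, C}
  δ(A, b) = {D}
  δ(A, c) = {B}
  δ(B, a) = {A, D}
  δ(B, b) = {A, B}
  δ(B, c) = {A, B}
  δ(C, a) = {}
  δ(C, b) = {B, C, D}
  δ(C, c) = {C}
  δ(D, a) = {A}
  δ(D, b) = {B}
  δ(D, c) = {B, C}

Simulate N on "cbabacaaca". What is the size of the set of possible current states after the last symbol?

Start: {C}
read c: {C}
read b: {B, C, D}
read a: {A, D}
read b: {B, D}
read a: {A, D}
read c: {B, C}
read a: {A, D}
read a: {A, B, C}
read c: {A, B, C}
read a: {A, B, C, D}
Final reachable set {A, B, C, D} has 4 states.

4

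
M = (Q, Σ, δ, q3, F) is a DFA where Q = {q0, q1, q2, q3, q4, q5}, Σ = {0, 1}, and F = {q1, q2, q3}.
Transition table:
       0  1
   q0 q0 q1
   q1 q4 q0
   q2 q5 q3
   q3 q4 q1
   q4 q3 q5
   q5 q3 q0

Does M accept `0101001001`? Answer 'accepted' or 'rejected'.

accepted

q3 --0--> q4
q4 --1--> q5
q5 --0--> q3
q3 --1--> q1
q1 --0--> q4
q4 --0--> q3
q3 --1--> q1
q1 --0--> q4
q4 --0--> q3
q3 --1--> q1
End in state q1, which is an accepting state.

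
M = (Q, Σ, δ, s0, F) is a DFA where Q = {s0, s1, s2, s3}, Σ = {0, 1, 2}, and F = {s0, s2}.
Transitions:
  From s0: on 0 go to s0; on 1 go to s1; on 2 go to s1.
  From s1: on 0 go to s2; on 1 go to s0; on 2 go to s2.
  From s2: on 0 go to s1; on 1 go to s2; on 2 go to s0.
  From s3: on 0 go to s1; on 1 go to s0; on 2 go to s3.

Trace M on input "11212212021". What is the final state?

s0

s0 --1--> s1
s1 --1--> s0
s0 --2--> s1
s1 --1--> s0
s0 --2--> s1
s1 --2--> s2
s2 --1--> s2
s2 --2--> s0
s0 --0--> s0
s0 --2--> s1
s1 --1--> s0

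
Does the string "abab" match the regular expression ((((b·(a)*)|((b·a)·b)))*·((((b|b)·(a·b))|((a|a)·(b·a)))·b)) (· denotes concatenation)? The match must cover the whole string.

Split as ε·abab: (((b·(a)*)|((b·a)·b)))* matches ε and ((((b|b)·(a·b))|((a|a)·(b·a)))·b) matches abab.

yes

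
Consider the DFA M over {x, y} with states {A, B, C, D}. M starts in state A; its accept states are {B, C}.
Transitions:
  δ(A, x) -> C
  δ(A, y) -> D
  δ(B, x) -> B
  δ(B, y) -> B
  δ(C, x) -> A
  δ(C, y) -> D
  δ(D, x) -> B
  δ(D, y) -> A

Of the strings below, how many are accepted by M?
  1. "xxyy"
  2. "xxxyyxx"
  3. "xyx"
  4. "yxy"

"xxyy": rejected
"xxxyyxx": rejected
"xyx": accepted
"yxy": accepted

2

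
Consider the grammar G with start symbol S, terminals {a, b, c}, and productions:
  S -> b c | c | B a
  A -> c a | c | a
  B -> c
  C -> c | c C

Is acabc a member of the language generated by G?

no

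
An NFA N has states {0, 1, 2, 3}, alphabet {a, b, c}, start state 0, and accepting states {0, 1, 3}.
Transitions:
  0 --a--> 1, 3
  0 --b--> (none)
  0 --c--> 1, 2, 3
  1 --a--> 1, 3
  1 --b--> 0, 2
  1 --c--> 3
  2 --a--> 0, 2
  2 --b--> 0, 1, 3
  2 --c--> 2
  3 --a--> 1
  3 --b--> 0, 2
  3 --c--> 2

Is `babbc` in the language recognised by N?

rejected

Start: {0}
read b: {}
The reachable set is empty and stays empty for the remaining 4 symbols.
Reachable ∩ accepting = {} — empty.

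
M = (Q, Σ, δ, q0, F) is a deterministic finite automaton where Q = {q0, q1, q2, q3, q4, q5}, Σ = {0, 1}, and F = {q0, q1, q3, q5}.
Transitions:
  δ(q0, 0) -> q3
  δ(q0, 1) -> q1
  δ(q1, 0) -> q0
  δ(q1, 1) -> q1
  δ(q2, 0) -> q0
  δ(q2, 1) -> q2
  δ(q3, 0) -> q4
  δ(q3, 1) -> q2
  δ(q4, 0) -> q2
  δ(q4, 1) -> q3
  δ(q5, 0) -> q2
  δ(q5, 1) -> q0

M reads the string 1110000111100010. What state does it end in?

q4

q0 --1--> q1
q1 --1--> q1
q1 --1--> q1
q1 --0--> q0
q0 --0--> q3
q3 --0--> q4
q4 --0--> q2
q2 --1--> q2
q2 --1--> q2
q2 --1--> q2
q2 --1--> q2
q2 --0--> q0
q0 --0--> q3
q3 --0--> q4
q4 --1--> q3
q3 --0--> q4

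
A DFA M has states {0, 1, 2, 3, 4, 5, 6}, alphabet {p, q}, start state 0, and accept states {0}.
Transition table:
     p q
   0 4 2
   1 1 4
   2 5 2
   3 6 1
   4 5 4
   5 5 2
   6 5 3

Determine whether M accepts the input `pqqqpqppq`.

rejected

0 --p--> 4
4 --q--> 4
4 --q--> 4
4 --q--> 4
4 --p--> 5
5 --q--> 2
2 --p--> 5
5 --p--> 5
5 --q--> 2
End in state 2, which is not an accepting state.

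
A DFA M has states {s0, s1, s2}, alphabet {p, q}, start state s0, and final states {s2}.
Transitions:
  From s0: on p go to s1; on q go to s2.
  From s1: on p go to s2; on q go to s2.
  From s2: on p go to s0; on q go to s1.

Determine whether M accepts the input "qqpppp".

s0 --q--> s2
s2 --q--> s1
s1 --p--> s2
s2 --p--> s0
s0 --p--> s1
s1 --p--> s2
End in state s2, which is an accepting state.

accepted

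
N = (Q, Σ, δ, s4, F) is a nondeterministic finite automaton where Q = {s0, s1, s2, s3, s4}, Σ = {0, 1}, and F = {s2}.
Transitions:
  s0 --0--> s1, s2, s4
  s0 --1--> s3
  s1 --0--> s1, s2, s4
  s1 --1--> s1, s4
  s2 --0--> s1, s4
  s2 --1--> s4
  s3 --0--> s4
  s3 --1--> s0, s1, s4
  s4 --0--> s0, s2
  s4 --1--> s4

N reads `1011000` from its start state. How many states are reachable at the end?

Start: {s4}
read 1: {s4}
read 0: {s0, s2}
read 1: {s3, s4}
read 1: {s0, s1, s4}
read 0: {s0, s1, s2, s4}
read 0: {s0, s1, s2, s4}
read 0: {s0, s1, s2, s4}
Final reachable set {s0, s1, s2, s4} has 4 states.

4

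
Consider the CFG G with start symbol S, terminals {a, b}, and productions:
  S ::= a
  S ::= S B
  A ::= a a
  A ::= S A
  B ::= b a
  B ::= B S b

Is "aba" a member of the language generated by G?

S ⇒ SB ⇒ aB ⇒ aba

yes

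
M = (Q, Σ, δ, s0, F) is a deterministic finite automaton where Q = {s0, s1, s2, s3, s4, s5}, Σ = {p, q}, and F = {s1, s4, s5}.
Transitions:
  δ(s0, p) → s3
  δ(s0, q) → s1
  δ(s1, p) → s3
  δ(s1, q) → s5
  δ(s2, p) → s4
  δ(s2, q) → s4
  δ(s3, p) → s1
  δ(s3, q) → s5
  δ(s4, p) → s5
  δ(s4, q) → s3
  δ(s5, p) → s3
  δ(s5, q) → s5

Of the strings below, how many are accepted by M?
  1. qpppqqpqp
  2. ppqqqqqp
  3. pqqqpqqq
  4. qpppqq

qpppqqpqp: rejected
ppqqqqqp: rejected
pqqqpqqq: accepted
qpppqq: accepted

2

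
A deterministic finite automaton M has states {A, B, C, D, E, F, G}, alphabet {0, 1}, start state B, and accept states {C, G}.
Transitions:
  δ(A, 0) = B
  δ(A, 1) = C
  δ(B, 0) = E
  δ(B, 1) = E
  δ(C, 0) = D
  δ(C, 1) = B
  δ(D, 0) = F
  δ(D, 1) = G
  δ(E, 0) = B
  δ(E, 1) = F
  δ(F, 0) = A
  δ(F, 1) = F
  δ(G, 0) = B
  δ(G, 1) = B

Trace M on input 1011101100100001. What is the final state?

B --1--> E
E --0--> B
B --1--> E
E --1--> F
F --1--> F
F --0--> A
A --1--> C
C --1--> B
B --0--> E
E --0--> B
B --1--> E
E --0--> B
B --0--> E
E --0--> B
B --0--> E
E --1--> F

F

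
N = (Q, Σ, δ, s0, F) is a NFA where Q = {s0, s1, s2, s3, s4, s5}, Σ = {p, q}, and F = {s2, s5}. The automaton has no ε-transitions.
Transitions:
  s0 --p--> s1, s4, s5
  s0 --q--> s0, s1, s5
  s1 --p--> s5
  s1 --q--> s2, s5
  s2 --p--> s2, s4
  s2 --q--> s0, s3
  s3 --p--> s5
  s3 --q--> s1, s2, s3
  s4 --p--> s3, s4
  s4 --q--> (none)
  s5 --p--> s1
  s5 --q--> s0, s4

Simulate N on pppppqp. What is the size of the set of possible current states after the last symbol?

Start: {s0}
read p: {s1, s4, s5}
read p: {s1, s3, s4, s5}
read p: {s1, s3, s4, s5}
read p: {s1, s3, s4, s5}
read p: {s1, s3, s4, s5}
read q: {s0, s1, s2, s3, s4, s5}
read p: {s1, s2, s3, s4, s5}
Final reachable set {s1, s2, s3, s4, s5} has 5 states.

5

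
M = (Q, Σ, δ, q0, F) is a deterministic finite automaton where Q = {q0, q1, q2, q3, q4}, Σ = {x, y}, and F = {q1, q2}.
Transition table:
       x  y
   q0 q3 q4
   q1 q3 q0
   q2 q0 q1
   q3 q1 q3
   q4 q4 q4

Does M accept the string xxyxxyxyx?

accepted

q0 --x--> q3
q3 --x--> q1
q1 --y--> q0
q0 --x--> q3
q3 --x--> q1
q1 --y--> q0
q0 --x--> q3
q3 --y--> q3
q3 --x--> q1
End in state q1, which is an accepting state.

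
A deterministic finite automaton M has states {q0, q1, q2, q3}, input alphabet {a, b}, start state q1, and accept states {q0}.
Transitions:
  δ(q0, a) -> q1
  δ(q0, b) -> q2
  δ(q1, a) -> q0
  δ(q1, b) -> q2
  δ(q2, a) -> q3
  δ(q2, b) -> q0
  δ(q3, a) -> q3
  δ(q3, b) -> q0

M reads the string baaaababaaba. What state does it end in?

q1 --b--> q2
q2 --a--> q3
q3 --a--> q3
q3 --a--> q3
q3 --a--> q3
q3 --b--> q0
q0 --a--> q1
q1 --b--> q2
q2 --a--> q3
q3 --a--> q3
q3 --b--> q0
q0 --a--> q1

q1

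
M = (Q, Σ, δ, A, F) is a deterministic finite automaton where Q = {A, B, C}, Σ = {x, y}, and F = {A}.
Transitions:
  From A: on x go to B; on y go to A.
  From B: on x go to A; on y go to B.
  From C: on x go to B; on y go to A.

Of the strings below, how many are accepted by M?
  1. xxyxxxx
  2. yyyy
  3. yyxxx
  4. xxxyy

xxyxxxx: accepted
yyyy: accepted
yyxxx: rejected
xxxyy: rejected

2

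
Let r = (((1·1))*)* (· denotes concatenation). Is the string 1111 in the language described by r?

Split into 2 pieces 11 · 11; each matches ((1·1))*.

yes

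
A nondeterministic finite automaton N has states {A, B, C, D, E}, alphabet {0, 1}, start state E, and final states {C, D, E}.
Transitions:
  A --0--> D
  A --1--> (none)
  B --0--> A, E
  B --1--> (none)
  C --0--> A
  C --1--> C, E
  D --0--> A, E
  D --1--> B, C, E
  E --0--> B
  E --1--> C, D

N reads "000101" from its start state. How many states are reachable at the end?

Start: {E}
read 0: {B}
read 0: {A, E}
read 0: {B, D}
read 1: {B, C, E}
read 0: {A, B, E}
read 1: {C, D}
Final reachable set {C, D} has 2 states.

2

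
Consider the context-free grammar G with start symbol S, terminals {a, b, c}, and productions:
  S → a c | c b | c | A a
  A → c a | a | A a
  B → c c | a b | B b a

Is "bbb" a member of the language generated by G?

no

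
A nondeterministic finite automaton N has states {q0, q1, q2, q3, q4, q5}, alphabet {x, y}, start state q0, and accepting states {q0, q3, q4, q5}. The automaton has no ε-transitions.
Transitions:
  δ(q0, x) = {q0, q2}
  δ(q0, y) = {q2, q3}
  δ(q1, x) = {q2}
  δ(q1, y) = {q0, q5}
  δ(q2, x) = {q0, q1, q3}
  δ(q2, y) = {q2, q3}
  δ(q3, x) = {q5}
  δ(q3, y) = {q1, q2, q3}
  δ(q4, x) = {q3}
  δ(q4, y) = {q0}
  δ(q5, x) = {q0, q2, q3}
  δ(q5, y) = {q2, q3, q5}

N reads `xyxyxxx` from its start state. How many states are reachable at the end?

Start: {q0}
read x: {q0, q2}
read y: {q2, q3}
read x: {q0, q1, q3, q5}
read y: {q0, q1, q2, q3, q5}
read x: {q0, q1, q2, q3, q5}
read x: {q0, q1, q2, q3, q5}
read x: {q0, q1, q2, q3, q5}
Final reachable set {q0, q1, q2, q3, q5} has 5 states.

5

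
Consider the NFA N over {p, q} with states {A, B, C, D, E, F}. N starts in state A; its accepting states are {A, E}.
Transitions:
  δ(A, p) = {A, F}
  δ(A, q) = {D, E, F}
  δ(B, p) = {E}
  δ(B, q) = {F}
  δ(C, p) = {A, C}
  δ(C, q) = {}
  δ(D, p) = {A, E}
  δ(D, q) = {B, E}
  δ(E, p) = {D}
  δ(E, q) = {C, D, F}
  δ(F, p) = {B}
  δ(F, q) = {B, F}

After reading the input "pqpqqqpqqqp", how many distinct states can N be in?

5

Start: {A}
read p: {A, F}
read q: {B, D, E, F}
read p: {A, B, D, E}
read q: {B, C, D, E, F}
read q: {B, C, D, E, F}
read q: {B, C, D, E, F}
read p: {A, B, C, D, E}
read q: {B, C, D, E, F}
read q: {B, C, D, E, F}
read q: {B, C, D, E, F}
read p: {A, B, C, D, E}
Final reachable set {A, B, C, D, E} has 5 states.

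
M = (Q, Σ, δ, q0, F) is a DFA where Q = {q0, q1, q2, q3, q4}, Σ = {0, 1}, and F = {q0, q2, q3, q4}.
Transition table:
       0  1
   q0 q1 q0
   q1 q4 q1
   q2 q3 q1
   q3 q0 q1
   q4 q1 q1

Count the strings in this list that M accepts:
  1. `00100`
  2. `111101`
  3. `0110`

`00100`: rejected
`111101`: rejected
`0110`: accepted

1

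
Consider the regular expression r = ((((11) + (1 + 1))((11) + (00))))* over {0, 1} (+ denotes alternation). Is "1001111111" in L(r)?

yes

Split into 3 pieces 100 · 111 · 1111; each matches (((11)+(1+1))((11)+(00))).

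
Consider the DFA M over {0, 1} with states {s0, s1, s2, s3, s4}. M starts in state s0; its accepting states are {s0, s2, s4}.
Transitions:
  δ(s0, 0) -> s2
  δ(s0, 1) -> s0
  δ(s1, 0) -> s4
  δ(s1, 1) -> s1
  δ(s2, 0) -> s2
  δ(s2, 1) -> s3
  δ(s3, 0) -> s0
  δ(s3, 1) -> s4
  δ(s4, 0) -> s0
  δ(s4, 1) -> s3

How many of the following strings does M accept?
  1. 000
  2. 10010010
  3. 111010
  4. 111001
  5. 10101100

000: accepted
10010010: accepted
111010: accepted
111001: rejected
10101100: accepted

4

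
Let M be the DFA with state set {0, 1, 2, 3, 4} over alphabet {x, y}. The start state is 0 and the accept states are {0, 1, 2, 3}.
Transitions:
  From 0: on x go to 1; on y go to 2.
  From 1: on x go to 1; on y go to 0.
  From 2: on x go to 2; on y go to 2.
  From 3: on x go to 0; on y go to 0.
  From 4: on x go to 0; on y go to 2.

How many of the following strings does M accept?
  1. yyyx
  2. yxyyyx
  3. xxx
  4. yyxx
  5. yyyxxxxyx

yyyx: accepted
yxyyyx: accepted
xxx: accepted
yyxx: accepted
yyyxxxxyx: accepted

5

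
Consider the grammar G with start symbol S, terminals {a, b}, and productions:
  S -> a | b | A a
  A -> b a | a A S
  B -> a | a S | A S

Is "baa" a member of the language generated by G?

S ⇒ Aa ⇒ baa

yes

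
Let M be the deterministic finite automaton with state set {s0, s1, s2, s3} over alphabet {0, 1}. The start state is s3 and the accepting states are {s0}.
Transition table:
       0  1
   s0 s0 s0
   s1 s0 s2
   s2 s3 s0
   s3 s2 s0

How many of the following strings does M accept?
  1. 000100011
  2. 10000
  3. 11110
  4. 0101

4

000100011: accepted
10000: accepted
11110: accepted
0101: accepted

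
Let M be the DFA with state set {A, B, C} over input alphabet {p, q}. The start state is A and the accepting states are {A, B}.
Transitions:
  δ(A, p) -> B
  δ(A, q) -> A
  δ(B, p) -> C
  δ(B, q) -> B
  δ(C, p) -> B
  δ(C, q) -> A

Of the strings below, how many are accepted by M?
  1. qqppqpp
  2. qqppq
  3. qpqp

1

qqppqpp: rejected
qqppq: accepted
qpqp: rejected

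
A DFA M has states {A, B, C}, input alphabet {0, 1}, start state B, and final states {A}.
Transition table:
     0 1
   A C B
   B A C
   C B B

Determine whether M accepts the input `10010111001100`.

B --1--> C
C --0--> B
B --0--> A
A --1--> B
B --0--> A
A --1--> B
B --1--> C
C --1--> B
B --0--> A
A --0--> C
C --1--> B
B --1--> C
C --0--> B
B --0--> A
End in state A, which is an accepting state.

accepted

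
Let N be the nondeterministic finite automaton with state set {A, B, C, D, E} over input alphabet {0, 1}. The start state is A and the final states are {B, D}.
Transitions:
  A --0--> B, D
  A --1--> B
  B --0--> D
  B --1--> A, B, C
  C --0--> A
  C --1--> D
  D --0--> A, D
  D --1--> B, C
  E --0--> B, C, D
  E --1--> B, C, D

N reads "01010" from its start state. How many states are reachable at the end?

Start: {A}
read 0: {B, D}
read 1: {A, B, C}
read 0: {A, B, D}
read 1: {A, B, C}
read 0: {A, B, D}
Final reachable set {A, B, D} has 3 states.

3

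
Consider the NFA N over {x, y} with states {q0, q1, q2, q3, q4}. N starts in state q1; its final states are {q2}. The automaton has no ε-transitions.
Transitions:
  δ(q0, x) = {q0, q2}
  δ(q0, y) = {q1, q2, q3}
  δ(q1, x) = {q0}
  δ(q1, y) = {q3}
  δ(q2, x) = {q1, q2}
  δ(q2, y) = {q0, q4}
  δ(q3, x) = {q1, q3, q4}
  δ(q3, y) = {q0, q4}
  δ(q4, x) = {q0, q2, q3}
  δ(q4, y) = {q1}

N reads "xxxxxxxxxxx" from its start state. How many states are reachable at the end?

3

Start: {q1}
read x: {q0}
read x: {q0, q2}
read x: {q0, q1, q2}
read x: {q0, q1, q2}
read x: {q0, q1, q2}
read x: {q0, q1, q2}
read x: {q0, q1, q2}
read x: {q0, q1, q2}
read x: {q0, q1, q2}
read x: {q0, q1, q2}
read x: {q0, q1, q2}
Final reachable set {q0, q1, q2} has 3 states.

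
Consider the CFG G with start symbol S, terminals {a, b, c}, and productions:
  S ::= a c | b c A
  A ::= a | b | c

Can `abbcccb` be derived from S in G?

no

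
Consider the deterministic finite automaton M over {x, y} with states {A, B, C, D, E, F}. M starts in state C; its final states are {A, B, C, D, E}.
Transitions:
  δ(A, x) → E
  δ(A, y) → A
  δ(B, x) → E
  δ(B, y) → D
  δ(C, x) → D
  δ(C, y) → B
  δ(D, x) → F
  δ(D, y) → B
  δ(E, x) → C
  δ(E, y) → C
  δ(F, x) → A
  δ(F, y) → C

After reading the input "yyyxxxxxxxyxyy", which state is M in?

B

C --y--> B
B --y--> D
D --y--> B
B --x--> E
E --x--> C
C --x--> D
D --x--> F
F --x--> A
A --x--> E
E --x--> C
C --y--> B
B --x--> E
E --y--> C
C --y--> B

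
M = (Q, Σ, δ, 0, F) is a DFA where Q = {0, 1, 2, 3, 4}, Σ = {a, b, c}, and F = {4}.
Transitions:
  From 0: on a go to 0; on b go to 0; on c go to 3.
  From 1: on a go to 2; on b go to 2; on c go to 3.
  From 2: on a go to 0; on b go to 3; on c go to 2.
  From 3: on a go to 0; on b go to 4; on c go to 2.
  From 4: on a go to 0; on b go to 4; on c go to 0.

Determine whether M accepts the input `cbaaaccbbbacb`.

0 --c--> 3
3 --b--> 4
4 --a--> 0
0 --a--> 0
0 --a--> 0
0 --c--> 3
3 --c--> 2
2 --b--> 3
3 --b--> 4
4 --b--> 4
4 --a--> 0
0 --c--> 3
3 --b--> 4
End in state 4, which is an accepting state.

accepted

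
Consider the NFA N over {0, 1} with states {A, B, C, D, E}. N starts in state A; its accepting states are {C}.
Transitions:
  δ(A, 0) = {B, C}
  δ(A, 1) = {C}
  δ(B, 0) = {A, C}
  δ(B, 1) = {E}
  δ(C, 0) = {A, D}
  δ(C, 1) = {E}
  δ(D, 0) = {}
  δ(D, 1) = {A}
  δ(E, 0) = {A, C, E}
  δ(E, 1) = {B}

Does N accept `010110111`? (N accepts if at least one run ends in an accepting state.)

Start: {A}
read 0: {B, C}
read 1: {E}
read 0: {A, C, E}
read 1: {B, C, E}
read 1: {B, E}
read 0: {A, C, E}
read 1: {B, C, E}
read 1: {B, E}
read 1: {B, E}
Reachable ∩ accepting = {} — empty.

rejected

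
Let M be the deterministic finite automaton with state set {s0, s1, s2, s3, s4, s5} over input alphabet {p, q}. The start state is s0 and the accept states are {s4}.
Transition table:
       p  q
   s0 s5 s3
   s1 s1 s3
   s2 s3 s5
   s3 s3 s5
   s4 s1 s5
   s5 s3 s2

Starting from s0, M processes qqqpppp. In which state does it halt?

s0 --q--> s3
s3 --q--> s5
s5 --q--> s2
s2 --p--> s3
s3 --p--> s3
s3 --p--> s3
s3 --p--> s3

s3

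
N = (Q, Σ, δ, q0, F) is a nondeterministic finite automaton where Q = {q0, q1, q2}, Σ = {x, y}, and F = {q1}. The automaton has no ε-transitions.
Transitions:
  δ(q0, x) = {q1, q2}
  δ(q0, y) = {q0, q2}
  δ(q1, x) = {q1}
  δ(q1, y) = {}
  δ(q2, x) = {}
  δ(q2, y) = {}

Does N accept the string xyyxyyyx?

rejected

Start: {q0}
read x: {q1, q2}
read y: {}
The reachable set is empty and stays empty for the remaining 6 symbols.
Reachable ∩ accepting = {} — empty.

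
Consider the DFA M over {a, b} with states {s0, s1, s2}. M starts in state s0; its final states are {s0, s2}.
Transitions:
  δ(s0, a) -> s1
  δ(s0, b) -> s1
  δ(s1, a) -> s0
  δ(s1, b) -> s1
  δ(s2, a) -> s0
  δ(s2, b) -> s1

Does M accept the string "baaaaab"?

rejected

s0 --b--> s1
s1 --a--> s0
s0 --a--> s1
s1 --a--> s0
s0 --a--> s1
s1 --a--> s0
s0 --b--> s1
End in state s1, which is not an accepting state.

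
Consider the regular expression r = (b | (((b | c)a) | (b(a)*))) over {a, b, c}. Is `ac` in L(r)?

Neither b nor (((b|c)a)|(b(a)*)) matches ac.

no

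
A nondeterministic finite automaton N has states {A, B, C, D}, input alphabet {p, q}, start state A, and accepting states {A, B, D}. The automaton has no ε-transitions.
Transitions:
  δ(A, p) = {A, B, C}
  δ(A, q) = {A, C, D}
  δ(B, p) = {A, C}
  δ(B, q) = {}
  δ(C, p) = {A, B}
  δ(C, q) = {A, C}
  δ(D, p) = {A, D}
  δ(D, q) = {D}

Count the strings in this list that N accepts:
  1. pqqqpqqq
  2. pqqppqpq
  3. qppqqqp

3

pqqqpqqq: accepted
pqqppqpq: accepted
qppqqqp: accepted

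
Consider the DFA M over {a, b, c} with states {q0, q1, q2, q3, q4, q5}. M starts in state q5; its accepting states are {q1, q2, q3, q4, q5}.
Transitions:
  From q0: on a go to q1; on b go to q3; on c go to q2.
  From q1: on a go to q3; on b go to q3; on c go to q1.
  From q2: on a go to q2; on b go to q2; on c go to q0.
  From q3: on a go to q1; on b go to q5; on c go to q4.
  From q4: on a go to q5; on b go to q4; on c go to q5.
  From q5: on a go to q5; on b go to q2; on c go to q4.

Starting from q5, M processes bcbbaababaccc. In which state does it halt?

q0

q5 --b--> q2
q2 --c--> q0
q0 --b--> q3
q3 --b--> q5
q5 --a--> q5
q5 --a--> q5
q5 --b--> q2
q2 --a--> q2
q2 --b--> q2
q2 --a--> q2
q2 --c--> q0
q0 --c--> q2
q2 --c--> q0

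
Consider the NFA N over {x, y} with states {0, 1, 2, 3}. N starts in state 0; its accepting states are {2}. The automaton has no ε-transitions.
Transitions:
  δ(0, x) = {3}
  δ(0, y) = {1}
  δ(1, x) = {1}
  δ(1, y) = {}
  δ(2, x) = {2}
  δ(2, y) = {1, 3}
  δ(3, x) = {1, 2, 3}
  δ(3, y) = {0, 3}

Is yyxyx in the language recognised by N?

rejected

Start: {0}
read y: {1}
read y: {}
The reachable set is empty and stays empty for the remaining 3 symbols.
Reachable ∩ accepting = {} — empty.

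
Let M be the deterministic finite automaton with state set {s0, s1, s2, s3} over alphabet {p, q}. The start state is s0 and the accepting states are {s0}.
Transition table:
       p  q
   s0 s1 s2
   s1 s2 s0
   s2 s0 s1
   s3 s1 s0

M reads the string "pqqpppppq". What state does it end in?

s0 --p--> s1
s1 --q--> s0
s0 --q--> s2
s2 --p--> s0
s0 --p--> s1
s1 --p--> s2
s2 --p--> s0
s0 --p--> s1
s1 --q--> s0

s0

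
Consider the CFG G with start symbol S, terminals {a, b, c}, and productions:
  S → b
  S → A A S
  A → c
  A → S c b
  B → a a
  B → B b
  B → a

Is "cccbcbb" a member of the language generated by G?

yes

S ⇒ AAS ⇒ cAS ⇒ cScbS ⇒ cAAScbS ⇒ ccAScbS ⇒ cccScbS ⇒ cccbcbS ⇒ cccbcbb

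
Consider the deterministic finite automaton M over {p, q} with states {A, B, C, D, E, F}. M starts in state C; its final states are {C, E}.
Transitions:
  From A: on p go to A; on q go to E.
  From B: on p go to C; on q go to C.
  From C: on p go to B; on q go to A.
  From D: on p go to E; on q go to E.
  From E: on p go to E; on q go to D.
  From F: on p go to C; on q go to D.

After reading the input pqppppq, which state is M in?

C --p--> B
B --q--> C
C --p--> B
B --p--> C
C --p--> B
B --p--> C
C --q--> A

A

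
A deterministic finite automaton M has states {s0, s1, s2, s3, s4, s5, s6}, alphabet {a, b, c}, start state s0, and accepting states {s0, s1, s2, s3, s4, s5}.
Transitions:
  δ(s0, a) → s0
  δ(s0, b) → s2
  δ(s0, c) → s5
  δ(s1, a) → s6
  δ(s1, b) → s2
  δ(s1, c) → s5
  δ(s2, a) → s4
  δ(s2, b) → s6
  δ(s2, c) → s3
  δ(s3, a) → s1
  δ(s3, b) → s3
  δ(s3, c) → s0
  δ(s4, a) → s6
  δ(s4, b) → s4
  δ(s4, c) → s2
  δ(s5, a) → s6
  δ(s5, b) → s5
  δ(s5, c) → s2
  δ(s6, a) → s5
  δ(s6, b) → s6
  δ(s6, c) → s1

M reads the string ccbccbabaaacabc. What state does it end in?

s0 --c--> s5
s5 --c--> s2
s2 --b--> s6
s6 --c--> s1
s1 --c--> s5
s5 --b--> s5
s5 --a--> s6
s6 --b--> s6
s6 --a--> s5
s5 --a--> s6
s6 --a--> s5
s5 --c--> s2
s2 --a--> s4
s4 --b--> s4
s4 --c--> s2

s2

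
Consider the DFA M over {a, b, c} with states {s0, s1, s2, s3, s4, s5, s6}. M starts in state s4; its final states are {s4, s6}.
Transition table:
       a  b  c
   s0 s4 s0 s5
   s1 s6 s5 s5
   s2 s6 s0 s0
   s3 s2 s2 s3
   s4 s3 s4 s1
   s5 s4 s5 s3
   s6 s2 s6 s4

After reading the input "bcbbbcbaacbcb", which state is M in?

s4 --b--> s4
s4 --c--> s1
s1 --b--> s5
s5 --b--> s5
s5 --b--> s5
s5 --c--> s3
s3 --b--> s2
s2 --a--> s6
s6 --a--> s2
s2 --c--> s0
s0 --b--> s0
s0 --c--> s5
s5 --b--> s5

s5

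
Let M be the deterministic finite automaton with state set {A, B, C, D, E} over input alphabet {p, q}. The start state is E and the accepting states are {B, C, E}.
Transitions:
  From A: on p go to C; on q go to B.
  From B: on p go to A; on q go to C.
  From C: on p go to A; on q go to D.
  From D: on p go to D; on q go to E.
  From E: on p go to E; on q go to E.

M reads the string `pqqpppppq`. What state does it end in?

E --p--> E
E --q--> E
E --q--> E
E --p--> E
E --p--> E
E --p--> E
E --p--> E
E --p--> E
E --q--> E

E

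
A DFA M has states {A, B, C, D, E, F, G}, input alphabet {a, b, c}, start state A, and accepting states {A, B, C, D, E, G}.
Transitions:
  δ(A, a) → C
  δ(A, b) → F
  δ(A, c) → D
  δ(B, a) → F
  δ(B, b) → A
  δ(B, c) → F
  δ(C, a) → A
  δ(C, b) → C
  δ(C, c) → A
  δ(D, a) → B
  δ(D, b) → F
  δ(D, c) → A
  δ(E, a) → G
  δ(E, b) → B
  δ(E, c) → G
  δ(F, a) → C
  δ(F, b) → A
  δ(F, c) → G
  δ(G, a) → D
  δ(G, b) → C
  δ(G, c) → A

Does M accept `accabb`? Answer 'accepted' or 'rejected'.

rejected

A --a--> C
C --c--> A
A --c--> D
D --a--> B
B --b--> A
A --b--> F
End in state F, which is not an accepting state.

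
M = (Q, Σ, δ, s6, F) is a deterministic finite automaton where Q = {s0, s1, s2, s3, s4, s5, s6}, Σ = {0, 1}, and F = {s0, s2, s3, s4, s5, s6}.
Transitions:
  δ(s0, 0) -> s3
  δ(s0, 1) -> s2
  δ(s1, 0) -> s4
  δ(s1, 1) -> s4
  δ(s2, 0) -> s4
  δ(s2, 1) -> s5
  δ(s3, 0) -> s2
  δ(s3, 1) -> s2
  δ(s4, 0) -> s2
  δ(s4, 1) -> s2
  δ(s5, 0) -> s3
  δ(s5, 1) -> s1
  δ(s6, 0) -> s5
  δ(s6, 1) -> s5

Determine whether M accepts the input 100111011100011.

rejected

s6 --1--> s5
s5 --0--> s3
s3 --0--> s2
s2 --1--> s5
s5 --1--> s1
s1 --1--> s4
s4 --0--> s2
s2 --1--> s5
s5 --1--> s1
s1 --1--> s4
s4 --0--> s2
s2 --0--> s4
s4 --0--> s2
s2 --1--> s5
s5 --1--> s1
End in state s1, which is not an accepting state.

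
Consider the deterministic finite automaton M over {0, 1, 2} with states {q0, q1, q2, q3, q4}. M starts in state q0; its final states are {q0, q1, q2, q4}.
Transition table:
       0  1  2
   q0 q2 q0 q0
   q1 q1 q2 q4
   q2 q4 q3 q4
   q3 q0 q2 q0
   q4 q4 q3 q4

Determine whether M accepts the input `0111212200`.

accepted

q0 --0--> q2
q2 --1--> q3
q3 --1--> q2
q2 --1--> q3
q3 --2--> q0
q0 --1--> q0
q0 --2--> q0
q0 --2--> q0
q0 --0--> q2
q2 --0--> q4
End in state q4, which is an accepting state.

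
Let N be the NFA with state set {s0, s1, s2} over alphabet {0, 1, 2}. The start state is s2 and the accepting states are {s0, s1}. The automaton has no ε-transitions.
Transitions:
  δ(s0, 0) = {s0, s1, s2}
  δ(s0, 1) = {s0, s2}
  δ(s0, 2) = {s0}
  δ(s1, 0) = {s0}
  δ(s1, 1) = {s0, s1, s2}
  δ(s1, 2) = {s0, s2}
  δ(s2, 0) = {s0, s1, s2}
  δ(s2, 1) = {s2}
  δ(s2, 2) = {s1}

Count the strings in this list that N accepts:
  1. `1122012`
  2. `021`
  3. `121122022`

`1122012`: accepted
`021`: accepted
`121122022`: accepted

3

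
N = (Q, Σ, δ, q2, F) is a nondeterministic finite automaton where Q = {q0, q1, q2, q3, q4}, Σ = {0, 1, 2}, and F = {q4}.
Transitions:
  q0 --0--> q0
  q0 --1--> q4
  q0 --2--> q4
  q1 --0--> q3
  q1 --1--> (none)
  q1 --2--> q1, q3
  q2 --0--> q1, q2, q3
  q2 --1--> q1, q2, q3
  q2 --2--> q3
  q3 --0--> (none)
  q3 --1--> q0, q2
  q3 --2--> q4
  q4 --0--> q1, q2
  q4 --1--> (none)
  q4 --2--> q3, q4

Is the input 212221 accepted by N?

Start: {q2}
read 2: {q3}
read 1: {q0, q2}
read 2: {q3, q4}
read 2: {q3, q4}
read 2: {q3, q4}
read 1: {q0, q2}
Reachable ∩ accepting = {} — empty.

rejected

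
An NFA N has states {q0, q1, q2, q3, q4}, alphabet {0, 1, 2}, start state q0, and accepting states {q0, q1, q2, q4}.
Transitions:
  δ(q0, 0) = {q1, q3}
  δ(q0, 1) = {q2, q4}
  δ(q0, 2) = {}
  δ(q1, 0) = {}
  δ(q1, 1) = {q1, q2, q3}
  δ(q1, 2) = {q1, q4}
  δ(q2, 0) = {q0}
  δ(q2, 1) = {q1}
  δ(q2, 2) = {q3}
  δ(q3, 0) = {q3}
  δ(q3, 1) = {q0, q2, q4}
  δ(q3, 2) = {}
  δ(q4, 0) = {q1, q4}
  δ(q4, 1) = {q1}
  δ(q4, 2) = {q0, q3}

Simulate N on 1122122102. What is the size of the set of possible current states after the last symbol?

Start: {q0}
read 1: {q2, q4}
read 1: {q1}
read 2: {q1, q4}
read 2: {q0, q1, q3, q4}
read 1: {q0, q1, q2, q3, q4}
read 2: {q0, q1, q3, q4}
read 2: {q0, q1, q3, q4}
read 1: {q0, q1, q2, q3, q4}
read 0: {q0, q1, q3, q4}
read 2: {q0, q1, q3, q4}
Final reachable set {q0, q1, q3, q4} has 4 states.

4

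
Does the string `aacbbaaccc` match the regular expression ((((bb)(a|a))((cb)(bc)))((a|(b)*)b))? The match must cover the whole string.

no

No split of aacbbaaccc into u·v has (((bb)(a|a))((cb)(bc))) matching u and ((a|(b)*)b) matching v.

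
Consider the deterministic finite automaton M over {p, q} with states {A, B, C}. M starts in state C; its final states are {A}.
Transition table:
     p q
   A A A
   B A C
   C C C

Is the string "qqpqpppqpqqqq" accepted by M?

C --q--> C
C --q--> C
C --p--> C
C --q--> C
C --p--> C
C --p--> C
C --p--> C
C --q--> C
C --p--> C
C --q--> C
C --q--> C
C --q--> C
C --q--> C
End in state C, which is not an accepting state.

rejected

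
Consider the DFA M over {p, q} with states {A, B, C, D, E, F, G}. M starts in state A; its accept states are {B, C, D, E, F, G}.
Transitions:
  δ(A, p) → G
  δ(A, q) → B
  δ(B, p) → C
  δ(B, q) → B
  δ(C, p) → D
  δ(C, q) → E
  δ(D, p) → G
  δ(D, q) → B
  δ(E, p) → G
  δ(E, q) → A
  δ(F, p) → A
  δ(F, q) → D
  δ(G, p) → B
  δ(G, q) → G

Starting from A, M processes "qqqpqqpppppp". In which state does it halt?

B

A --q--> B
B --q--> B
B --q--> B
B --p--> C
C --q--> E
E --q--> A
A --p--> G
G --p--> B
B --p--> C
C --p--> D
D --p--> G
G --p--> B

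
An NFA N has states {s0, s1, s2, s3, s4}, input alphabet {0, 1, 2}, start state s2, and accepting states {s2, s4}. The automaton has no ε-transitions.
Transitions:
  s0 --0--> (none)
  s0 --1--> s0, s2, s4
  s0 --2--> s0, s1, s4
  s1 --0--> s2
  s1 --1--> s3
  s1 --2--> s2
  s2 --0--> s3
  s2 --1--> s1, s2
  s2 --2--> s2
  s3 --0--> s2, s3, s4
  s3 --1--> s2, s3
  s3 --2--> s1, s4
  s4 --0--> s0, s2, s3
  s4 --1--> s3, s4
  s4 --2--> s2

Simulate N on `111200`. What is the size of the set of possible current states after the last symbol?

Start: {s2}
read 1: {s1, s2}
read 1: {s1, s2, s3}
read 1: {s1, s2, s3}
read 2: {s1, s2, s4}
read 0: {s0, s2, s3}
read 0: {s2, s3, s4}
Final reachable set {s2, s3, s4} has 3 states.

3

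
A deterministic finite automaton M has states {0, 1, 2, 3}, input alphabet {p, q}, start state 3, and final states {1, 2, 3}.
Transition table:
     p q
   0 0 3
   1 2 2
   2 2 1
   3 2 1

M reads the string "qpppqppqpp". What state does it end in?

2

3 --q--> 1
1 --p--> 2
2 --p--> 2
2 --p--> 2
2 --q--> 1
1 --p--> 2
2 --p--> 2
2 --q--> 1
1 --p--> 2
2 --p--> 2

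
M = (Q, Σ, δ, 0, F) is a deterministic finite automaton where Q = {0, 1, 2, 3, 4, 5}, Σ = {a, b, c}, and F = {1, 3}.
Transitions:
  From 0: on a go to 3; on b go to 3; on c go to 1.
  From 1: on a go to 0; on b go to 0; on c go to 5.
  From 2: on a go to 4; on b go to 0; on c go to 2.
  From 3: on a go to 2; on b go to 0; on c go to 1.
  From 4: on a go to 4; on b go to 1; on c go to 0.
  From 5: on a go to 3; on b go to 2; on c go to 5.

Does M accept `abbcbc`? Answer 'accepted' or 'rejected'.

0 --a--> 3
3 --b--> 0
0 --b--> 3
3 --c--> 1
1 --b--> 0
0 --c--> 1
End in state 1, which is an accepting state.

accepted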